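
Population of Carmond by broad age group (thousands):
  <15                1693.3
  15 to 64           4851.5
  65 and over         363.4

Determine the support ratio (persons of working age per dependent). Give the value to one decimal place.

Support ratio = 4851.5 / (1693.3 + 363.4) = 4851.5 / 2056.7 = 2.4

Support ratio: 2.4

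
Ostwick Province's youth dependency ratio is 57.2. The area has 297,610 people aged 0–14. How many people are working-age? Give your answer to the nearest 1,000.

Working-age: 520,000

Youth dependency ratio = youth / working-age × 100
57.2 = 297,610 / W × 100
⇒ 520,000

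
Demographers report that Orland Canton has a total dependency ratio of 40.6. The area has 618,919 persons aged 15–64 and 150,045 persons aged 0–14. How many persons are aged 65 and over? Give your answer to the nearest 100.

Aged 65 and over: 101,200

Total dependency ratio = (youth + elderly) / working-age × 100
40.6 = (150,045 + E) / 618,919 × 100
⇒ 101,200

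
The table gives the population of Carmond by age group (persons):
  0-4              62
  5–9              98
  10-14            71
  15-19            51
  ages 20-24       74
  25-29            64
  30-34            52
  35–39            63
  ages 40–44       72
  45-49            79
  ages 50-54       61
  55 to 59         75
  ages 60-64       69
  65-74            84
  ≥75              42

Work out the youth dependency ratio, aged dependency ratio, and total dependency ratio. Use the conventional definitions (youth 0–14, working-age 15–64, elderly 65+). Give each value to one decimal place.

0–14: 62 + 98 + 71 = 231
15–64: 51 + 74 + 64 + 52 + 63 + 72 + 79 + 61 + 75 + 69 = 660
65+: 84 + 42 = 126
Youth dependency ratio = 231 / 660 × 100 = 35.0
Old-age dependency ratio = 126 / 660 × 100 = 19.1
Total dependency ratio = (231 + 126) / 660 × 100 = 357 / 660 × 100 = 54.1

Youth dependency ratio: 35.0
Old-age dependency ratio: 19.1
Total dependency ratio: 54.1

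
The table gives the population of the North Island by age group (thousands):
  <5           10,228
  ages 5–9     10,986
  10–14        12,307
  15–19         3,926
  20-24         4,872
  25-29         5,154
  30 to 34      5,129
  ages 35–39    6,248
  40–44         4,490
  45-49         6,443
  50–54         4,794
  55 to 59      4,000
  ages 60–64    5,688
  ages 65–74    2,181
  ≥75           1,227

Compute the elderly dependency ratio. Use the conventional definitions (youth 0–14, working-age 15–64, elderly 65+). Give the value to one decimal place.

0–14: 10,228 + 10,986 + 12,307 = 33,521
15–64: 3,926 + 4,872 + 5,154 + 5,129 + 6,248 + 4,490 + 6,443 + 4,794 + 4,000 + 5,688 = 50,744
65+: 2,181 + 1,227 = 3,408
Old-age dependency ratio = 3,408 / 50,744 × 100 = 6.7

Old-age dependency ratio: 6.7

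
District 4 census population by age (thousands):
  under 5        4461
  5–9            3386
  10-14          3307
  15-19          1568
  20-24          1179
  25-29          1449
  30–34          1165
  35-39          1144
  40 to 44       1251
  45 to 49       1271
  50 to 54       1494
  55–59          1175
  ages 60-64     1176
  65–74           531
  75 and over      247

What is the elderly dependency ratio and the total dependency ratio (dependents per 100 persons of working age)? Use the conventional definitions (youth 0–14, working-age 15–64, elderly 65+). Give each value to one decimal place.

0–14: 4461 + 3386 + 3307 = 11154
15–64: 1568 + 1179 + 1449 + 1165 + 1144 + 1251 + 1271 + 1494 + 1175 + 1176 = 12872
65+: 531 + 247 = 778
Old-age dependency ratio = 778 / 12872 × 100 = 6.0
Total dependency ratio = (11154 + 778) / 12872 × 100 = 11932 / 12872 × 100 = 92.7

Old-age dependency ratio: 6.0
Total dependency ratio: 92.7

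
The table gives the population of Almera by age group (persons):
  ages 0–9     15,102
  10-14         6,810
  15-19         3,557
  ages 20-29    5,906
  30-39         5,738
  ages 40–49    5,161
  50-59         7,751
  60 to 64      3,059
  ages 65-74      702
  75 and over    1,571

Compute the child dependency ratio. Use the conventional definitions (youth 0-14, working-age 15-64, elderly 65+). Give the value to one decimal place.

0–14: 15,102 + 6,810 = 21,912
15–64: 3,557 + 5,906 + 5,738 + 5,161 + 7,751 + 3,059 = 31,172
65+: 702 + 1,571 = 2,273
Youth dependency ratio = 21,912 / 31,172 × 100 = 70.3

Youth dependency ratio: 70.3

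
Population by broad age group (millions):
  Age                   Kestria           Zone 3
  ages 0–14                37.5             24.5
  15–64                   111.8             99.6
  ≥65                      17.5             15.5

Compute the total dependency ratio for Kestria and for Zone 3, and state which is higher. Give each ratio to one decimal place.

Kestria: (37.5 + 17.5) / 111.8 × 100 = 55.0 / 111.8 × 100 = 49.2
Zone 3: (24.5 + 15.5) / 99.6 × 100 = 40.0 / 99.6 × 100 = 40.2

Kestria: 49.2
Zone 3: 40.2
Higher: Kestria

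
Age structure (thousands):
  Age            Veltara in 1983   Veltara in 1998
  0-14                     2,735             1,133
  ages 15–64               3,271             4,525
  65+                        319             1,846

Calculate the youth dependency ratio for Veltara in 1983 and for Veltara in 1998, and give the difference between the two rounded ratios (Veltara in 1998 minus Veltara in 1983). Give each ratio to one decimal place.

Veltara in 1983: 2,735 / 3,271 × 100 = 83.6
Veltara in 1998: 1,133 / 4,525 × 100 = 25.0

Veltara in 1983: 83.6
Veltara in 1998: 25.0
Difference: -58.6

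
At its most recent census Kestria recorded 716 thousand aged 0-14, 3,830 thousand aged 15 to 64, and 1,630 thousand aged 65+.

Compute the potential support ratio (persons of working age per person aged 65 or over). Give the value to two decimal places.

Potential support ratio: 2.35

Potential support ratio = 3,830 / 1,630 = 2.35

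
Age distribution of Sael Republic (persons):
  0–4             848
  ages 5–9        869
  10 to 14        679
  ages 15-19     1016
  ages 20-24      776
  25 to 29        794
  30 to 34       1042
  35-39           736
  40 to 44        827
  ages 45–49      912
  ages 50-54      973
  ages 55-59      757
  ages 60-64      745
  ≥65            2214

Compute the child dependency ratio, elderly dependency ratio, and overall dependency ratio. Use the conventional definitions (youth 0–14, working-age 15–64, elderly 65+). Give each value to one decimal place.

Youth dependency ratio: 27.9
Old-age dependency ratio: 25.8
Total dependency ratio: 53.7

0–14: 848 + 869 + 679 = 2396
15–64: 1016 + 776 + 794 + 1042 + 736 + 827 + 912 + 973 + 757 + 745 = 8578
65+: 2214
Youth dependency ratio = 2396 / 8578 × 100 = 27.9
Old-age dependency ratio = 2214 / 8578 × 100 = 25.8
Total dependency ratio = (2396 + 2214) / 8578 × 100 = 4610 / 8578 × 100 = 53.7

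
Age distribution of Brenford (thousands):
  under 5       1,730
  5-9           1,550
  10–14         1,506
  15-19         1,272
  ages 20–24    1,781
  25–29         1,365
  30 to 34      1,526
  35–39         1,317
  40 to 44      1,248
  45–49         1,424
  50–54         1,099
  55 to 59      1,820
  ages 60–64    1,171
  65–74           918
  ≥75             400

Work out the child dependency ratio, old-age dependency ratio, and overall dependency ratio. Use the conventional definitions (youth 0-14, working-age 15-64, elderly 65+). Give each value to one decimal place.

0–14: 1,730 + 1,550 + 1,506 = 4,786
15–64: 1,272 + 1,781 + 1,365 + 1,526 + 1,317 + 1,248 + 1,424 + 1,099 + 1,820 + 1,171 = 14,023
65+: 918 + 400 = 1,318
Youth dependency ratio = 4,786 / 14,023 × 100 = 34.1
Old-age dependency ratio = 1,318 / 14,023 × 100 = 9.4
Total dependency ratio = (4,786 + 1,318) / 14,023 × 100 = 6,104 / 14,023 × 100 = 43.5

Youth dependency ratio: 34.1
Old-age dependency ratio: 9.4
Total dependency ratio: 43.5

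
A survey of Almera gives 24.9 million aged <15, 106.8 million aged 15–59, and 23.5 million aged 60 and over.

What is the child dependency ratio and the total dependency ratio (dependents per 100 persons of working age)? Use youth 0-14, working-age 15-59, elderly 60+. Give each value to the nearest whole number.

Youth dependency ratio: 23
Total dependency ratio: 45

Youth dependency ratio = 24.9 / 106.8 × 100 = 23
Total dependency ratio = (24.9 + 23.5) / 106.8 × 100 = 48.4 / 106.8 × 100 = 45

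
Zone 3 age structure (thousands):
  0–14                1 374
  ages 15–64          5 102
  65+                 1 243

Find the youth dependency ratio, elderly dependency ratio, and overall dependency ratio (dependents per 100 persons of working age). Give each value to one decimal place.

Youth dependency ratio = 1 374 / 5 102 × 100 = 26.9
Old-age dependency ratio = 1 243 / 5 102 × 100 = 24.4
Total dependency ratio = (1 374 + 1 243) / 5 102 × 100 = 2 617 / 5 102 × 100 = 51.3

Youth dependency ratio: 26.9
Old-age dependency ratio: 24.4
Total dependency ratio: 51.3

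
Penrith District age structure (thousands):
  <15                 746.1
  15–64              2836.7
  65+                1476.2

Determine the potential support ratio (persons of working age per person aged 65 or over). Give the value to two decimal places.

Potential support ratio: 1.92

Potential support ratio = 2836.7 / 1476.2 = 1.92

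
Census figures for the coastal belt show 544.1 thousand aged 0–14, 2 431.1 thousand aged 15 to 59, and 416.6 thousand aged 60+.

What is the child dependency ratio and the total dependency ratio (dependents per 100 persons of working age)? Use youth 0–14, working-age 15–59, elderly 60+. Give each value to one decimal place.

Youth dependency ratio: 22.4
Total dependency ratio: 39.5

Youth dependency ratio = 544.1 / 2 431.1 × 100 = 22.4
Total dependency ratio = (544.1 + 416.6) / 2 431.1 × 100 = 960.7 / 2 431.1 × 100 = 39.5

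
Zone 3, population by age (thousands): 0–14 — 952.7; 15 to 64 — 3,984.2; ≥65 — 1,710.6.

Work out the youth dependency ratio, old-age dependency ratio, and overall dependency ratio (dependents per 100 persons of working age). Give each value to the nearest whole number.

Youth dependency ratio = 952.7 / 3,984.2 × 100 = 24
Old-age dependency ratio = 1,710.6 / 3,984.2 × 100 = 43
Total dependency ratio = (952.7 + 1,710.6) / 3,984.2 × 100 = 2,663.3 / 3,984.2 × 100 = 67

Youth dependency ratio: 24
Old-age dependency ratio: 43
Total dependency ratio: 67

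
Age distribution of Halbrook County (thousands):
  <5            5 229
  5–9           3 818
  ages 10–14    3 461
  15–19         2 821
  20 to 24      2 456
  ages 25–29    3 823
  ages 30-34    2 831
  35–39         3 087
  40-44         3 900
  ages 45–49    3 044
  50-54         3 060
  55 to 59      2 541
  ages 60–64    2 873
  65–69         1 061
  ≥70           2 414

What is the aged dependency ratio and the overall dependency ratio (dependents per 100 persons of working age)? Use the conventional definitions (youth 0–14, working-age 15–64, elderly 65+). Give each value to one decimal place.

Old-age dependency ratio: 11.4
Total dependency ratio: 52.5

0–14: 5 229 + 3 818 + 3 461 = 12 508
15–64: 2 821 + 2 456 + 3 823 + 2 831 + 3 087 + 3 900 + 3 044 + 3 060 + 2 541 + 2 873 = 30 436
65+: 1 061 + 2 414 = 3 475
Old-age dependency ratio = 3 475 / 30 436 × 100 = 11.4
Total dependency ratio = (12 508 + 3 475) / 30 436 × 100 = 15 983 / 30 436 × 100 = 52.5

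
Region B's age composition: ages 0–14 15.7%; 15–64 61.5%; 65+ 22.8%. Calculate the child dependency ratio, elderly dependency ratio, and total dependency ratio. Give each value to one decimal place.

Youth dependency ratio = 15.7 / 61.5 × 100 = 25.5
Old-age dependency ratio = 22.8 / 61.5 × 100 = 37.1
Total dependency ratio = (15.7 + 22.8) / 61.5 × 100 = 38.5 / 61.5 × 100 = 62.6

Youth dependency ratio: 25.5
Old-age dependency ratio: 37.1
Total dependency ratio: 62.6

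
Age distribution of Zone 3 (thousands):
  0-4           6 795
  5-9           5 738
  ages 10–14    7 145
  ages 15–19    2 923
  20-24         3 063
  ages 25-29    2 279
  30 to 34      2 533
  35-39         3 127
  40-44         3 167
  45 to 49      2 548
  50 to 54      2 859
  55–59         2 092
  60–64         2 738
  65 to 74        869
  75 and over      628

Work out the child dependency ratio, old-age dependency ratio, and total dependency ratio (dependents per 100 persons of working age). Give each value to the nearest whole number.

Youth dependency ratio: 72
Old-age dependency ratio: 5
Total dependency ratio: 77

0–14: 6 795 + 5 738 + 7 145 = 19 678
15–64: 2 923 + 3 063 + 2 279 + 2 533 + 3 127 + 3 167 + 2 548 + 2 859 + 2 092 + 2 738 = 27 329
65+: 869 + 628 = 1 497
Youth dependency ratio = 19 678 / 27 329 × 100 = 72
Old-age dependency ratio = 1 497 / 27 329 × 100 = 5
Total dependency ratio = (19 678 + 1 497) / 27 329 × 100 = 21 175 / 27 329 × 100 = 77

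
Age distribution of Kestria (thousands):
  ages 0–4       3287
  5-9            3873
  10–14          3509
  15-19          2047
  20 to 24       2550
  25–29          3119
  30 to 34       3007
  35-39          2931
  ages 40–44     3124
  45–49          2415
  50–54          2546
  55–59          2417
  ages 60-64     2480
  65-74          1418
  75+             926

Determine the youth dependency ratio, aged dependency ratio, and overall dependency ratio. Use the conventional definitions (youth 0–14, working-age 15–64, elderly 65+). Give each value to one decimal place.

0–14: 3287 + 3873 + 3509 = 10669
15–64: 2047 + 2550 + 3119 + 3007 + 2931 + 3124 + 2415 + 2546 + 2417 + 2480 = 26636
65+: 1418 + 926 = 2344
Youth dependency ratio = 10669 / 26636 × 100 = 40.1
Old-age dependency ratio = 2344 / 26636 × 100 = 8.8
Total dependency ratio = (10669 + 2344) / 26636 × 100 = 13013 / 26636 × 100 = 48.9

Youth dependency ratio: 40.1
Old-age dependency ratio: 8.8
Total dependency ratio: 48.9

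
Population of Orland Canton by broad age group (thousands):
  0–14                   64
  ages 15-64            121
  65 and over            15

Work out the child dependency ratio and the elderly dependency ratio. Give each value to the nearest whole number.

Youth dependency ratio: 53
Old-age dependency ratio: 12

Youth dependency ratio = 64 / 121 × 100 = 53
Old-age dependency ratio = 15 / 121 × 100 = 12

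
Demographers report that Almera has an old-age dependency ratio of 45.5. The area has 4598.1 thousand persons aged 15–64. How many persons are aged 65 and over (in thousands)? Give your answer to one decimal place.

Old-age dependency ratio = elderly / working-age × 100
45.5 = E / 4598.1 × 100
⇒ 2092.1

Aged 65 and over: 2092.1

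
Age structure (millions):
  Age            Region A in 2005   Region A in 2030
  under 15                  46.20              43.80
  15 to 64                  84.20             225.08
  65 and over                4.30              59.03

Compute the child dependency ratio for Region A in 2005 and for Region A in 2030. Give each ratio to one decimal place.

Region A in 2005: 54.9
Region A in 2030: 19.5

Region A in 2005: 46.20 / 84.20 × 100 = 54.9
Region A in 2030: 43.80 / 225.08 × 100 = 19.5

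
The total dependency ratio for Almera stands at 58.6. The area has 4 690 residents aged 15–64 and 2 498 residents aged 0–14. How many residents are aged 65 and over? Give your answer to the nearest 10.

Aged 65 and over: 250

Total dependency ratio = (youth + elderly) / working-age × 100
58.6 = (2 498 + E) / 4 690 × 100
⇒ 250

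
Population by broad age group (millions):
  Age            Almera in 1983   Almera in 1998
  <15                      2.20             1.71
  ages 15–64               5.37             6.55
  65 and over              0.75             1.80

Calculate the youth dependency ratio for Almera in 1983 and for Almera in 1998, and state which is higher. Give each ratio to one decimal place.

Almera in 1983: 2.20 / 5.37 × 100 = 41.0
Almera in 1998: 1.71 / 6.55 × 100 = 26.1

Almera in 1983: 41.0
Almera in 1998: 26.1
Higher: Almera in 1983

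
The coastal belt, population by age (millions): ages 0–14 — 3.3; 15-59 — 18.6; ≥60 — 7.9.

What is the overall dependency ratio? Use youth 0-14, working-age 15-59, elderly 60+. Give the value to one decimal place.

Total dependency ratio: 60.2

Total dependency ratio = (3.3 + 7.9) / 18.6 × 100 = 11.2 / 18.6 × 100 = 60.2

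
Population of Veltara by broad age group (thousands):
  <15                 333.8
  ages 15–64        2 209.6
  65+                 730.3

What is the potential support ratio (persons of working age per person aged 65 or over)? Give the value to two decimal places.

Potential support ratio: 3.03

Potential support ratio = 2 209.6 / 730.3 = 3.03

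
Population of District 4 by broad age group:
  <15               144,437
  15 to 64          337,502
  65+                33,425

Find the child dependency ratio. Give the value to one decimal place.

Youth dependency ratio: 42.8

Youth dependency ratio = 144,437 / 337,502 × 100 = 42.8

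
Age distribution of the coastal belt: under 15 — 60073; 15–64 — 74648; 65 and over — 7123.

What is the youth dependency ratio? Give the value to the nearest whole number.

Youth dependency ratio = 60073 / 74648 × 100 = 80

Youth dependency ratio: 80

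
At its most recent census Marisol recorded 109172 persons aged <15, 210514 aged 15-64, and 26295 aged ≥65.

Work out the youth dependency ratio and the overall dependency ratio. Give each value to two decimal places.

Youth dependency ratio: 51.86
Total dependency ratio: 64.35

Youth dependency ratio = 109172 / 210514 × 100 = 51.86
Total dependency ratio = (109172 + 26295) / 210514 × 100 = 135467 / 210514 × 100 = 64.35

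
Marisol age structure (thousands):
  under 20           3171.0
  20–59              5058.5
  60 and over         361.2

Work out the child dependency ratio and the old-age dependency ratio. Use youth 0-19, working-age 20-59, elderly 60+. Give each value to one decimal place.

Youth dependency ratio: 62.7
Old-age dependency ratio: 7.1

Youth dependency ratio = 3171.0 / 5058.5 × 100 = 62.7
Old-age dependency ratio = 361.2 / 5058.5 × 100 = 7.1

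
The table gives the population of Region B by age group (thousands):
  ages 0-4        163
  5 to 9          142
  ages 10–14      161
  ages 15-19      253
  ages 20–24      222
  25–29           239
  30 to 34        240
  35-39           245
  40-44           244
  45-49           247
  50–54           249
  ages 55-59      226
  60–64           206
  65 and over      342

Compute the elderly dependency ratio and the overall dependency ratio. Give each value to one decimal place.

Old-age dependency ratio: 14.4
Total dependency ratio: 34.1

0–14: 163 + 142 + 161 = 466
15–64: 253 + 222 + 239 + 240 + 245 + 244 + 247 + 249 + 226 + 206 = 2,371
65+: 342
Old-age dependency ratio = 342 / 2,371 × 100 = 14.4
Total dependency ratio = (466 + 342) / 2,371 × 100 = 808 / 2,371 × 100 = 34.1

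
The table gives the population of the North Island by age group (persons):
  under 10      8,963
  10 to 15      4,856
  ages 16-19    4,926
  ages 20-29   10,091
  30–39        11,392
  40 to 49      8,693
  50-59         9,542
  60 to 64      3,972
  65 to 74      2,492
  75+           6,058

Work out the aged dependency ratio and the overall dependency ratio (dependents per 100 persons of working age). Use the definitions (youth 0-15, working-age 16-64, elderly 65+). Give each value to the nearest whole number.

0–15: 8,963 + 4,856 = 13,819
16–64: 4,926 + 10,091 + 11,392 + 8,693 + 9,542 + 3,972 = 48,616
65+: 2,492 + 6,058 = 8,550
Old-age dependency ratio = 8,550 / 48,616 × 100 = 18
Total dependency ratio = (13,819 + 8,550) / 48,616 × 100 = 22,369 / 48,616 × 100 = 46

Old-age dependency ratio: 18
Total dependency ratio: 46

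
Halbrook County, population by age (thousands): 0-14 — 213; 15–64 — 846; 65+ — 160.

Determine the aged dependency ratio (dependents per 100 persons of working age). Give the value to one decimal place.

Old-age dependency ratio: 18.9

Old-age dependency ratio = 160 / 846 × 100 = 18.9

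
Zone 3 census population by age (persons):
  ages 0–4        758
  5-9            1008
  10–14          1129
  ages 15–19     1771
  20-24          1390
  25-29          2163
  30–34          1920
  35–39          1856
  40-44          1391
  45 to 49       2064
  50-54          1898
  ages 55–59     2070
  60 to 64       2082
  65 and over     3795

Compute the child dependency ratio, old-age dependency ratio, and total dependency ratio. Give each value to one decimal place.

Youth dependency ratio: 15.6
Old-age dependency ratio: 20.4
Total dependency ratio: 36.0

0–14: 758 + 1008 + 1129 = 2895
15–64: 1771 + 1390 + 2163 + 1920 + 1856 + 1391 + 2064 + 1898 + 2070 + 2082 = 18605
65+: 3795
Youth dependency ratio = 2895 / 18605 × 100 = 15.6
Old-age dependency ratio = 3795 / 18605 × 100 = 20.4
Total dependency ratio = (2895 + 3795) / 18605 × 100 = 6690 / 18605 × 100 = 36.0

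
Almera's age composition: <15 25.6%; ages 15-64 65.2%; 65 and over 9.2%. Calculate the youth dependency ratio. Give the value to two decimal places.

Youth dependency ratio = 25.6 / 65.2 × 100 = 39.26

Youth dependency ratio: 39.26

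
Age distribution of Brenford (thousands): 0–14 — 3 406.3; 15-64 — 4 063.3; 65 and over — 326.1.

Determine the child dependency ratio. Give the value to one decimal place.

Youth dependency ratio = 3 406.3 / 4 063.3 × 100 = 83.8

Youth dependency ratio: 83.8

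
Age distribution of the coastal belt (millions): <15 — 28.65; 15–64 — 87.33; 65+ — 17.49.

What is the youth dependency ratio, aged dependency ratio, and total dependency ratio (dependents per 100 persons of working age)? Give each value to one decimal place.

Youth dependency ratio: 32.8
Old-age dependency ratio: 20.0
Total dependency ratio: 52.8

Youth dependency ratio = 28.65 / 87.33 × 100 = 32.8
Old-age dependency ratio = 17.49 / 87.33 × 100 = 20.0
Total dependency ratio = (28.65 + 17.49) / 87.33 × 100 = 46.14 / 87.33 × 100 = 52.8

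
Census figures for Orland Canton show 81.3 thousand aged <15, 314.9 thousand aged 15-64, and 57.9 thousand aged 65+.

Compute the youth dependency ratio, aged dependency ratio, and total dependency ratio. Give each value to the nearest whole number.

Youth dependency ratio = 81.3 / 314.9 × 100 = 26
Old-age dependency ratio = 57.9 / 314.9 × 100 = 18
Total dependency ratio = (81.3 + 57.9) / 314.9 × 100 = 139.2 / 314.9 × 100 = 44

Youth dependency ratio: 26
Old-age dependency ratio: 18
Total dependency ratio: 44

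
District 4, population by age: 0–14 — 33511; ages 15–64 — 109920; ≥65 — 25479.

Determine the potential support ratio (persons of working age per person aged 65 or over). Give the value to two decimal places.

Potential support ratio: 4.31

Potential support ratio = 109920 / 25479 = 4.31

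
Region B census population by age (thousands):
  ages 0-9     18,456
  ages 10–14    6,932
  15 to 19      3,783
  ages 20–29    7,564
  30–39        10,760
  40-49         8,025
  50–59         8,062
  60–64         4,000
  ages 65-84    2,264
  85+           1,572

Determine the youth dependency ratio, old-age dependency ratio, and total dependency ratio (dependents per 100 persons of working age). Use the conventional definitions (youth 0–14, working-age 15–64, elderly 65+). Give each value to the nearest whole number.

Youth dependency ratio: 60
Old-age dependency ratio: 9
Total dependency ratio: 69

0–14: 18,456 + 6,932 = 25,388
15–64: 3,783 + 7,564 + 10,760 + 8,025 + 8,062 + 4,000 = 42,194
65+: 2,264 + 1,572 = 3,836
Youth dependency ratio = 25,388 / 42,194 × 100 = 60
Old-age dependency ratio = 3,836 / 42,194 × 100 = 9
Total dependency ratio = (25,388 + 3,836) / 42,194 × 100 = 29,224 / 42,194 × 100 = 69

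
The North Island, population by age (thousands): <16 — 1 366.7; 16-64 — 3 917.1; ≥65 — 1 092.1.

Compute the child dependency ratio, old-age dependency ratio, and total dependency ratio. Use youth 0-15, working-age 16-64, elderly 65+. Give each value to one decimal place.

Youth dependency ratio = 1 366.7 / 3 917.1 × 100 = 34.9
Old-age dependency ratio = 1 092.1 / 3 917.1 × 100 = 27.9
Total dependency ratio = (1 366.7 + 1 092.1) / 3 917.1 × 100 = 2 458.8 / 3 917.1 × 100 = 62.8

Youth dependency ratio: 34.9
Old-age dependency ratio: 27.9
Total dependency ratio: 62.8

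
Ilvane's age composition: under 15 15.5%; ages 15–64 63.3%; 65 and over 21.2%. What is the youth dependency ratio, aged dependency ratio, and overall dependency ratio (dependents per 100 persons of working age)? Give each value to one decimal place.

Youth dependency ratio = 15.5 / 63.3 × 100 = 24.5
Old-age dependency ratio = 21.2 / 63.3 × 100 = 33.5
Total dependency ratio = (15.5 + 21.2) / 63.3 × 100 = 36.7 / 63.3 × 100 = 58.0

Youth dependency ratio: 24.5
Old-age dependency ratio: 33.5
Total dependency ratio: 58.0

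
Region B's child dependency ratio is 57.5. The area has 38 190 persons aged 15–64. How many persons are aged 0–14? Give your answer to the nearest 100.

Youth dependency ratio = youth / working-age × 100
57.5 = Y / 38 190 × 100
⇒ 22 000

Aged 0–14: 22 000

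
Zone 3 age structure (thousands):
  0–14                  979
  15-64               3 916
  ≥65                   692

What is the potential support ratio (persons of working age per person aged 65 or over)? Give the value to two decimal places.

Potential support ratio = 3 916 / 692 = 5.66

Potential support ratio: 5.66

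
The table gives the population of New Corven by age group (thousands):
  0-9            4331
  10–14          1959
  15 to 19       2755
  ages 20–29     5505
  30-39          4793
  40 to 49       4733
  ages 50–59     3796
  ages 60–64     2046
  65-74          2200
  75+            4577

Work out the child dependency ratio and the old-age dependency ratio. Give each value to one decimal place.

Youth dependency ratio: 26.6
Old-age dependency ratio: 28.7

0–14: 4331 + 1959 = 6290
15–64: 2755 + 5505 + 4793 + 4733 + 3796 + 2046 = 23628
65+: 2200 + 4577 = 6777
Youth dependency ratio = 6290 / 23628 × 100 = 26.6
Old-age dependency ratio = 6777 / 23628 × 100 = 28.7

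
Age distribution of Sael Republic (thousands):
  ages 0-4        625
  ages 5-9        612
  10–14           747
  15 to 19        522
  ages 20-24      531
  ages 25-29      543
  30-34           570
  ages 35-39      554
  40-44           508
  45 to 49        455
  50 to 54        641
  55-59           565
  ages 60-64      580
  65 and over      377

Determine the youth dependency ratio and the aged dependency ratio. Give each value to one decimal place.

Youth dependency ratio: 36.3
Old-age dependency ratio: 6.9

0–14: 625 + 612 + 747 = 1984
15–64: 522 + 531 + 543 + 570 + 554 + 508 + 455 + 641 + 565 + 580 = 5469
65+: 377
Youth dependency ratio = 1984 / 5469 × 100 = 36.3
Old-age dependency ratio = 377 / 5469 × 100 = 6.9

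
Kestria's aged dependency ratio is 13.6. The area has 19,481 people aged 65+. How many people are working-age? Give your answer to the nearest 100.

Working-age: 143,200

Old-age dependency ratio = elderly / working-age × 100
13.6 = 19,481 / W × 100
⇒ 143,200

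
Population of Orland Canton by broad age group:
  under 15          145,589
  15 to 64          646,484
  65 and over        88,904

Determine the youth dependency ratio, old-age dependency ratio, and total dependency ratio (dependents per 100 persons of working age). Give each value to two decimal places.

Youth dependency ratio: 22.52
Old-age dependency ratio: 13.75
Total dependency ratio: 36.27

Youth dependency ratio = 145,589 / 646,484 × 100 = 22.52
Old-age dependency ratio = 88,904 / 646,484 × 100 = 13.75
Total dependency ratio = (145,589 + 88,904) / 646,484 × 100 = 234,493 / 646,484 × 100 = 36.27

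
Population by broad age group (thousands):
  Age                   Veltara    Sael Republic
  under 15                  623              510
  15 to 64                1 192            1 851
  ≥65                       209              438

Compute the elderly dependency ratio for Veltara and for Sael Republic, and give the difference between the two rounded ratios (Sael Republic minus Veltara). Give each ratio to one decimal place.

Veltara: 209 / 1 192 × 100 = 17.5
Sael Republic: 438 / 1 851 × 100 = 23.7

Veltara: 17.5
Sael Republic: 23.7
Difference: +6.2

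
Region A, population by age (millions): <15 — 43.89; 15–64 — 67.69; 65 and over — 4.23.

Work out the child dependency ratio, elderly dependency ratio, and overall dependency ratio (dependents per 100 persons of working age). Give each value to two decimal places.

Youth dependency ratio = 43.89 / 67.69 × 100 = 64.84
Old-age dependency ratio = 4.23 / 67.69 × 100 = 6.25
Total dependency ratio = (43.89 + 4.23) / 67.69 × 100 = 48.12 / 67.69 × 100 = 71.09

Youth dependency ratio: 64.84
Old-age dependency ratio: 6.25
Total dependency ratio: 71.09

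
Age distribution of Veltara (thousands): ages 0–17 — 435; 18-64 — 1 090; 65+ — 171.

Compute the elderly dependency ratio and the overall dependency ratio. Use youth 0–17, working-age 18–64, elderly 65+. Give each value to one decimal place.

Old-age dependency ratio = 171 / 1 090 × 100 = 15.7
Total dependency ratio = (435 + 171) / 1 090 × 100 = 606 / 1 090 × 100 = 55.6

Old-age dependency ratio: 15.7
Total dependency ratio: 55.6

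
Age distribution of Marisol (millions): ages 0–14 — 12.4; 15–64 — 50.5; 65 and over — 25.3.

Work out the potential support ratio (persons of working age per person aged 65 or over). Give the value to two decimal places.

Potential support ratio: 2.00

Potential support ratio = 50.5 / 25.3 = 2.00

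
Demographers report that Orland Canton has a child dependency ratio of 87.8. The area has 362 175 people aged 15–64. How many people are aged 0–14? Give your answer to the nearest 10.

Youth dependency ratio = youth / working-age × 100
87.8 = Y / 362 175 × 100
⇒ 317 990

Aged 0–14: 317 990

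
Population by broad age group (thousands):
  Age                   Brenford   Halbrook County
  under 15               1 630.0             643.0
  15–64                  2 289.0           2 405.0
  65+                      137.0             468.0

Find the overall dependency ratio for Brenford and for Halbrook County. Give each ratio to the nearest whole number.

Brenford: (1 630.0 + 137.0) / 2 289.0 × 100 = 1 767.0 / 2 289.0 × 100 = 77
Halbrook County: (643.0 + 468.0) / 2 405.0 × 100 = 1 111.0 / 2 405.0 × 100 = 46

Brenford: 77
Halbrook County: 46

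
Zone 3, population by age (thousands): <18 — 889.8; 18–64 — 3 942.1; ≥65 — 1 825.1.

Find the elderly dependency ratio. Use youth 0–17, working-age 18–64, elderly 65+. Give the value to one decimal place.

Old-age dependency ratio: 46.3

Old-age dependency ratio = 1 825.1 / 3 942.1 × 100 = 46.3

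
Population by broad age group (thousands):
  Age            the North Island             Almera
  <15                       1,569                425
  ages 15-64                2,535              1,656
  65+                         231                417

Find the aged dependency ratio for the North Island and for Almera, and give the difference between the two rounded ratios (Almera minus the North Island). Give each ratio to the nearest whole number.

the North Island: 9
Almera: 25
Difference: +16

the North Island: 231 / 2,535 × 100 = 9
Almera: 417 / 1,656 × 100 = 25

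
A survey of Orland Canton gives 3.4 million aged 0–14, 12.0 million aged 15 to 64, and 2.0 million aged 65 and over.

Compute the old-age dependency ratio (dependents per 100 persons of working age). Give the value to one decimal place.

Old-age dependency ratio = 2.0 / 12.0 × 100 = 16.7

Old-age dependency ratio: 16.7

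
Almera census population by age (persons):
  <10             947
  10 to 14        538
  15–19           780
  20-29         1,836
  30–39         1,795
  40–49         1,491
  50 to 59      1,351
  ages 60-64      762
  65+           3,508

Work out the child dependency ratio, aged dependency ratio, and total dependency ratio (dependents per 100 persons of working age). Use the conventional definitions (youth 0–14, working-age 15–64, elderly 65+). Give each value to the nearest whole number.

0–14: 947 + 538 = 1,485
15–64: 780 + 1,836 + 1,795 + 1,491 + 1,351 + 762 = 8,015
65+: 3,508
Youth dependency ratio = 1,485 / 8,015 × 100 = 19
Old-age dependency ratio = 3,508 / 8,015 × 100 = 44
Total dependency ratio = (1,485 + 3,508) / 8,015 × 100 = 4,993 / 8,015 × 100 = 62

Youth dependency ratio: 19
Old-age dependency ratio: 44
Total dependency ratio: 62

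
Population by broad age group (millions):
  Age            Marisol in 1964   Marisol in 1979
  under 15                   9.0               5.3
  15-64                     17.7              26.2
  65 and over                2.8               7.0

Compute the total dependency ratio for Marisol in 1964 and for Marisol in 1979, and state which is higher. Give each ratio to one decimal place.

Marisol in 1964: 66.7
Marisol in 1979: 46.9
Higher: Marisol in 1964

Marisol in 1964: (9.0 + 2.8) / 17.7 × 100 = 11.8 / 17.7 × 100 = 66.7
Marisol in 1979: (5.3 + 7.0) / 26.2 × 100 = 12.3 / 26.2 × 100 = 46.9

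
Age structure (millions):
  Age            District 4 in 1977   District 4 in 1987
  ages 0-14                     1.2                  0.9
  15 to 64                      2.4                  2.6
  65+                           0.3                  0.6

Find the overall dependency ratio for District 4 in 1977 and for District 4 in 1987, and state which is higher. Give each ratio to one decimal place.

District 4 in 1977: (1.2 + 0.3) / 2.4 × 100 = 1.5 / 2.4 × 100 = 62.5
District 4 in 1987: (0.9 + 0.6) / 2.6 × 100 = 1.5 / 2.6 × 100 = 57.7

District 4 in 1977: 62.5
District 4 in 1987: 57.7
Higher: District 4 in 1977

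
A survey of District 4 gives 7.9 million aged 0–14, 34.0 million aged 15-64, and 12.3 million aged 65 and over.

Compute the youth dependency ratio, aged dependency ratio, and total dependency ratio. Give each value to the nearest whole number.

Youth dependency ratio: 23
Old-age dependency ratio: 36
Total dependency ratio: 59

Youth dependency ratio = 7.9 / 34.0 × 100 = 23
Old-age dependency ratio = 12.3 / 34.0 × 100 = 36
Total dependency ratio = (7.9 + 12.3) / 34.0 × 100 = 20.2 / 34.0 × 100 = 59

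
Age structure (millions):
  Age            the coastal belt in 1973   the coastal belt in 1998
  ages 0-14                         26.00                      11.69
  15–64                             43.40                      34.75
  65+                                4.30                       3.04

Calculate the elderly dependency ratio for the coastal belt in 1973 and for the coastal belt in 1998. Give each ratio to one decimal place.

the coastal belt in 1973: 9.9
the coastal belt in 1998: 8.7

the coastal belt in 1973: 4.30 / 43.40 × 100 = 9.9
the coastal belt in 1998: 3.04 / 34.75 × 100 = 8.7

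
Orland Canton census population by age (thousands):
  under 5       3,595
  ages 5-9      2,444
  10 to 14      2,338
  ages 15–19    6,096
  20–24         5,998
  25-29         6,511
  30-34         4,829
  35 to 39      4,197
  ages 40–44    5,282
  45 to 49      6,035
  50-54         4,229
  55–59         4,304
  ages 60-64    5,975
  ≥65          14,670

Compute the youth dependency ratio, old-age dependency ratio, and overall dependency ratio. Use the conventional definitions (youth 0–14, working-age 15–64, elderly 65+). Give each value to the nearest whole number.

Youth dependency ratio: 16
Old-age dependency ratio: 27
Total dependency ratio: 43

0–14: 3,595 + 2,444 + 2,338 = 8,377
15–64: 6,096 + 5,998 + 6,511 + 4,829 + 4,197 + 5,282 + 6,035 + 4,229 + 4,304 + 5,975 = 53,456
65+: 14,670
Youth dependency ratio = 8,377 / 53,456 × 100 = 16
Old-age dependency ratio = 14,670 / 53,456 × 100 = 27
Total dependency ratio = (8,377 + 14,670) / 53,456 × 100 = 23,047 / 53,456 × 100 = 43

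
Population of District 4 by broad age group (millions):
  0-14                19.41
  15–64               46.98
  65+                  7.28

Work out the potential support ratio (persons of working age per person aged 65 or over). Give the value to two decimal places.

Potential support ratio: 6.45

Potential support ratio = 46.98 / 7.28 = 6.45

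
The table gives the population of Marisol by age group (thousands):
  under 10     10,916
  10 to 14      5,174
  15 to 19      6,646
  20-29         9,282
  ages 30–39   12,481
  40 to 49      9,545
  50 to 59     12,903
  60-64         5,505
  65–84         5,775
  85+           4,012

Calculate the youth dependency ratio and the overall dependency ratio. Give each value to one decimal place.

0–14: 10,916 + 5,174 = 16,090
15–64: 6,646 + 9,282 + 12,481 + 9,545 + 12,903 + 5,505 = 56,362
65+: 5,775 + 4,012 = 9,787
Youth dependency ratio = 16,090 / 56,362 × 100 = 28.5
Total dependency ratio = (16,090 + 9,787) / 56,362 × 100 = 25,877 / 56,362 × 100 = 45.9

Youth dependency ratio: 28.5
Total dependency ratio: 45.9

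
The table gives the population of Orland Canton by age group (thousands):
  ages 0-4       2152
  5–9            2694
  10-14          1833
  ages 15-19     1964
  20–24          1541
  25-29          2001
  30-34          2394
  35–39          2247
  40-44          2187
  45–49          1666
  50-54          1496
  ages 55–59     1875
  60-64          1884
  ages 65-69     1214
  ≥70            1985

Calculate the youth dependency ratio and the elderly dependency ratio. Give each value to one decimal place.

0–14: 2152 + 2694 + 1833 = 6679
15–64: 1964 + 1541 + 2001 + 2394 + 2247 + 2187 + 1666 + 1496 + 1875 + 1884 = 19255
65+: 1214 + 1985 = 3199
Youth dependency ratio = 6679 / 19255 × 100 = 34.7
Old-age dependency ratio = 3199 / 19255 × 100 = 16.6

Youth dependency ratio: 34.7
Old-age dependency ratio: 16.6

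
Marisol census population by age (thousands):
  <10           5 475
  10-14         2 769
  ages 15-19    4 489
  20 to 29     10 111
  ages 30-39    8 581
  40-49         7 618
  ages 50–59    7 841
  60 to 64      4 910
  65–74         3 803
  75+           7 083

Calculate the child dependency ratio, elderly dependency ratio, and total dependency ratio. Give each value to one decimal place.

0–14: 5 475 + 2 769 = 8 244
15–64: 4 489 + 10 111 + 8 581 + 7 618 + 7 841 + 4 910 = 43 550
65+: 3 803 + 7 083 = 10 886
Youth dependency ratio = 8 244 / 43 550 × 100 = 18.9
Old-age dependency ratio = 10 886 / 43 550 × 100 = 25.0
Total dependency ratio = (8 244 + 10 886) / 43 550 × 100 = 19 130 / 43 550 × 100 = 43.9

Youth dependency ratio: 18.9
Old-age dependency ratio: 25.0
Total dependency ratio: 43.9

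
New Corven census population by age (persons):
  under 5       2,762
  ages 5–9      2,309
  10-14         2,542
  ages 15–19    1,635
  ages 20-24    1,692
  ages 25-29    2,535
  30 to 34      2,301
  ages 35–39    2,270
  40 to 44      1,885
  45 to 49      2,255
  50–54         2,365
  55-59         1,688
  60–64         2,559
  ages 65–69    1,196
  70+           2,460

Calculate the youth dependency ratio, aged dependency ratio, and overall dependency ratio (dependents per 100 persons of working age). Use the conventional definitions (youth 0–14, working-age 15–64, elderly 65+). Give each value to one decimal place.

Youth dependency ratio: 35.9
Old-age dependency ratio: 17.3
Total dependency ratio: 53.2

0–14: 2,762 + 2,309 + 2,542 = 7,613
15–64: 1,635 + 1,692 + 2,535 + 2,301 + 2,270 + 1,885 + 2,255 + 2,365 + 1,688 + 2,559 = 21,185
65+: 1,196 + 2,460 = 3,656
Youth dependency ratio = 7,613 / 21,185 × 100 = 35.9
Old-age dependency ratio = 3,656 / 21,185 × 100 = 17.3
Total dependency ratio = (7,613 + 3,656) / 21,185 × 100 = 11,269 / 21,185 × 100 = 53.2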